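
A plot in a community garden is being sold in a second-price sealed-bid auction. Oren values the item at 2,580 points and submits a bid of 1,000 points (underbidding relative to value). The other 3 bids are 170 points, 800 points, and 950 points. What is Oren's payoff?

Highest competing bid: 950 points.
Oren's bid 1,000 points is the highest overall, so Oren wins and pays the second-highest bid, 950 points.
Payoff = value − price = 2,580 points − 950 points = 1,630 points.

Oren's payoff: 1,630 points.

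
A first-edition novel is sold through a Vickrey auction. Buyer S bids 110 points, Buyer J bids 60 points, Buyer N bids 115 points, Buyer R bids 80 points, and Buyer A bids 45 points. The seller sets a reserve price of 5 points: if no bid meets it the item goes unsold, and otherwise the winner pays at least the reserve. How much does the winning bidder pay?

Price paid: 110 points.

Ordered from highest: Buyer N 115 points, then Buyer S 110 points, then Buyer R 80 points, then Buyer J 60 points, then Buyer A 45 points.
Buyer N has the highest bid, so Buyer N wins.
The second-highest bid is 110 points, which exceeds the reserve, so that sets the price.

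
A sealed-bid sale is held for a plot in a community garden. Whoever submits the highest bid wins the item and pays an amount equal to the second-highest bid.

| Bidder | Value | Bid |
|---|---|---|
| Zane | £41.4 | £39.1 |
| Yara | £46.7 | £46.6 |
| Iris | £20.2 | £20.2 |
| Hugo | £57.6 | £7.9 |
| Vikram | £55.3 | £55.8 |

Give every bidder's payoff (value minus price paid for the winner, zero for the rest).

Zane £0.0, Yara £0.0, Iris £0.0, Hugo £0.0, Vikram £8.7.

Ordered from highest: Vikram £55.8, then Yara £46.6, then Zane £39.1, then Iris £20.2, then Hugo £7.9.
Vikram has the top bid and wins; the price is the second-highest bid, £46.6.
Vikram's payoff = £55.3 − £46.6 = £8.7. All other bidders lose, so their payoff is 0.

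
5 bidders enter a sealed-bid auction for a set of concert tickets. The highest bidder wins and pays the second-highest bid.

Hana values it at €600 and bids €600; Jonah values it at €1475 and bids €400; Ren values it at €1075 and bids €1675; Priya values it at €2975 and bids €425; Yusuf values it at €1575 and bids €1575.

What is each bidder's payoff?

Hana €0, Jonah €0, Ren -€500, Priya €0, Yusuf €0.

Ordered from highest: Ren €1675; Yusuf €1575; Hana €600; Priya €425; Jonah €400.
Ren has the top bid and wins; the price is the second-highest bid, €1575.
Ren's payoff = €1075 − €1575 = -€500. All other bidders lose, so their payoff is 0.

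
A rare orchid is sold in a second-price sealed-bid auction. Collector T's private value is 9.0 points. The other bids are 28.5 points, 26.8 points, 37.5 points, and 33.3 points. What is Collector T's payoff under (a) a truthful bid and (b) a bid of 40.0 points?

The highest competing bid is 37.5 points.
Bidding truthfully at 9.0 points: the top bid is 37.5 points (a rival), so Collector T loses. Payoff = 0.0 points.
Bidding 40.0 points: Collector T has the top bid, wins, and pays the second-highest bid 37.5 points. Payoff = 9.0 points − 37.5 points = -28.5 points.
This is the dominant-strategy logic: truthful bidding weakly beats any alternative.

Truthful: 0.0 points; alternative: -28.5 points.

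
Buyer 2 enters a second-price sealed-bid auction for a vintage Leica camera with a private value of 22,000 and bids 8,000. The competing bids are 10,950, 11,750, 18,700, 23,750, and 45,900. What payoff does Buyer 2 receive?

Highest competing bid: 45,900.
Buyer 2's bid 8,000 is not the highest, so Buyer 2 loses, pays nothing, and earns zero payoff.

The bidder's payoff: 0.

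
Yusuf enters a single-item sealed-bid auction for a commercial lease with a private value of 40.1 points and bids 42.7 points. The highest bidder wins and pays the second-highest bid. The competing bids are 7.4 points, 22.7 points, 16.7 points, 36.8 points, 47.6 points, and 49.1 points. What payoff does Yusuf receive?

Yusuf's payoff: 0.0 points.

Highest competing bid: 49.1 points.
Yusuf's bid 42.7 points is not the highest, so Yusuf loses, pays nothing, and earns zero payoff.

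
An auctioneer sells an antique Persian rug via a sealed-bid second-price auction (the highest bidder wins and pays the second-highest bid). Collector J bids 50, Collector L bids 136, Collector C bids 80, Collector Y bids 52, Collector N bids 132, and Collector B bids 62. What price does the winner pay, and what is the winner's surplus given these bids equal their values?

Bids in descending order: Collector L 136, then Collector N 132, then Collector C 80, then Collector B 62, then Collector Y 52, then Collector J 50.
Collector L is the highest bidder, so Collector L wins.
Under the second-price rule, the price is the second-highest bid: 132.
Surplus = 136 − 132 = 4.

Price 132; surplus 4.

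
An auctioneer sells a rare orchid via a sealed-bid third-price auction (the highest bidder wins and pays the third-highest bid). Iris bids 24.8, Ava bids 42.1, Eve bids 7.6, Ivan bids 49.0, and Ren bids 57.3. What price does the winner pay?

The winner pays 42.1.

Ordered from highest: Ren 57.3, then Ivan 49.0, then Ava 42.1, then Iris 24.8, then Eve 7.6.
Ren is the highest bidder, so Ren wins.
Under the third-price rule, the price is the third-highest bid: 42.1.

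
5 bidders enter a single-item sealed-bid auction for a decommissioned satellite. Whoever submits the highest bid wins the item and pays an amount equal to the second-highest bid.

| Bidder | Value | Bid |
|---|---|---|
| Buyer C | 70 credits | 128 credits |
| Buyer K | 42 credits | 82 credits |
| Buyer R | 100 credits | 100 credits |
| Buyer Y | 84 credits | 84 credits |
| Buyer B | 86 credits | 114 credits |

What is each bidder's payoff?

Sorted high to low: Buyer C 128 credits; Buyer B 114 credits; Buyer R 100 credits; Buyer Y 84 credits; Buyer K 82 credits.
Buyer C has the top bid and wins; the price is the second-highest bid, 114 credits.
Buyer C's payoff = 70 credits − 114 credits = -44 credits. All other bidders lose, so their payoff is 0.

Buyer C -44 credits, Buyer K 0 credits, Buyer R 0 credits, Buyer Y 0 credits, Buyer B 0 credits.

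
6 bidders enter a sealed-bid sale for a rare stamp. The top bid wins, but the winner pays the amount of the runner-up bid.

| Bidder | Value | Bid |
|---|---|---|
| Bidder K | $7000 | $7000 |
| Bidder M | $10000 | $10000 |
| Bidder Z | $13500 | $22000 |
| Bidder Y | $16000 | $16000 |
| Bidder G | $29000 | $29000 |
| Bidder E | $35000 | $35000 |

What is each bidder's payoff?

Bidder K $0, Bidder M $0, Bidder Z $0, Bidder Y $0, Bidder G $0, Bidder E $6000.

Sorted high to low: Bidder E $35000; Bidder G $29000; Bidder Z $22000; Bidder Y $16000; Bidder M $10000; Bidder K $7000.
Bidder E has the top bid and wins; the price is the second-highest bid, $29000.
Bidder E's payoff = $35000 − $29000 = $6000. All other bidders lose, so their payoff is 0.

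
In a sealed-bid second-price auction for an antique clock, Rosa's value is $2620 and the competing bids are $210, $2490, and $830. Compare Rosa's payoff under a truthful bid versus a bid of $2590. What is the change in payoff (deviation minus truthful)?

The highest competing bid is $2490.
Bidding truthfully at $2620: Rosa has the top bid, wins, and pays the second-highest bid $2490. Payoff = $2620 − $2490 = $130.
Bidding $2590: Rosa has the top bid, wins, and pays the second-highest bid $2490. Payoff = $2620 − $2490 = $130.
Change = $130 − $130 = $0.
The bid only affects whether you win, not the price — here both bids land on the same side of the top rival bid, so the deviation is payoff-neutral.

$0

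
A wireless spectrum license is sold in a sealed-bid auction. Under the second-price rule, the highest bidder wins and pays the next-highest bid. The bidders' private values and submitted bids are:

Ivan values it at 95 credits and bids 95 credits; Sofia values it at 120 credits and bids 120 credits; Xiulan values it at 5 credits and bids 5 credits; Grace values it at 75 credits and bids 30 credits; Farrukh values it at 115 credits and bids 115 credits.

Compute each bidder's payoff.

Bids in descending order: Sofia 120 credits, then Farrukh 115 credits, then Ivan 95 credits, then Grace 30 credits, then Xiulan 5 credits.
Sofia has the top bid and wins; the price is the second-highest bid, 115 credits.
Sofia's payoff = 120 credits − 115 credits = 5 credits. All other bidders lose, so their payoff is 0.

Payoffs: Ivan 0 credits, Sofia 5 credits, Xiulan 0 credits, Grace 0 credits, Farrukh 0 credits.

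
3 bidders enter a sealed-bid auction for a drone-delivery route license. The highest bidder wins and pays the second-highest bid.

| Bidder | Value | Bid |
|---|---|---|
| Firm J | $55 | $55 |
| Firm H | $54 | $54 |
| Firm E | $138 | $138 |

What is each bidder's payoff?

Payoffs: Firm J $0, Firm H $0, Firm E $83.

Ordered from highest: Firm E $138; Firm J $55; Firm H $54.
Firm E has the top bid and wins; the price is the second-highest bid, $55.
Firm E's payoff = $138 − $55 = $83. All other bidders lose, so their payoff is 0.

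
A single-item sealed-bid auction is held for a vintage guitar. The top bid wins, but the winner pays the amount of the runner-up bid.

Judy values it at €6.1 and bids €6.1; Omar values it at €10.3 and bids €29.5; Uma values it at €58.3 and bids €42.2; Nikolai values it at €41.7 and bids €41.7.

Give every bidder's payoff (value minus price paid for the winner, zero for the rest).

Ordered from highest: Uma €42.2, then Nikolai €41.7, then Omar €29.5, then Judy €6.1.
Uma has the top bid and wins; the price is the second-highest bid, €41.7.
Uma's payoff = €58.3 − €41.7 = €16.6. All other bidders lose, so their payoff is 0.

Judy €0.0, Omar €0.0, Uma €16.6, Nikolai €0.0.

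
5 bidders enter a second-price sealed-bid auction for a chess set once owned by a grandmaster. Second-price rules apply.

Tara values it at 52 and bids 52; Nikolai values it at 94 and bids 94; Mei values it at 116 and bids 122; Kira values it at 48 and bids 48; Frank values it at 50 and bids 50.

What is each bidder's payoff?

Payoffs: Tara 0, Nikolai 0, Mei 22, Kira 0, Frank 0.

Ranking the bids: Mei 122, then Nikolai 94, then Tara 52, then Frank 50, then Kira 48.
Mei has the top bid and wins; the price is the second-highest bid, 94.
Mei's payoff = 116 − 94 = 22. All other bidders lose, so their payoff is 0.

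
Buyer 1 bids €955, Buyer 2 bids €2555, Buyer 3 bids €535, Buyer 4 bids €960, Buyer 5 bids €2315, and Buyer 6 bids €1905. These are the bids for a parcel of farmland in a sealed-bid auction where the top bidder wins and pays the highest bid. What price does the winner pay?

Bids in descending order: Buyer 2 €2555; Buyer 5 €2315; Buyer 6 €1905; Buyer 4 €960; Buyer 1 €955; Buyer 3 €535.
Buyer 2 is the highest bidder, so Buyer 2 wins.
Under the first-price rule, the price is the highest bid: €2555.

€2555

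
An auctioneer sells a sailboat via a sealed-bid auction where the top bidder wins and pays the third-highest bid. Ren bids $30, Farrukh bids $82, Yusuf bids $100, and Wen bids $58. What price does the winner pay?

The winner pays $58.

Ranking the bids: Yusuf $100; Farrukh $82; Wen $58; Ren $30.
Yusuf is the highest bidder, so Yusuf wins.
Under the third-price rule, the price is the third-highest bid: $58.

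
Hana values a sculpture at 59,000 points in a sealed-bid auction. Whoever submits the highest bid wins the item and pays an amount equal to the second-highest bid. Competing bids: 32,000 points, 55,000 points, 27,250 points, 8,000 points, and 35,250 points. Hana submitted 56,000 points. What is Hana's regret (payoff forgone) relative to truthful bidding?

The highest competing bid is 55,000 points.
Bidding truthfully at 59,000 points: Hana has the top bid, wins, and pays the second-highest bid 55,000 points. Payoff = 59,000 points − 55,000 points = 4,000 points.
Bidding 56,000 points: Hana has the top bid, wins, and pays the second-highest bid 55,000 points. Payoff = 59,000 points − 55,000 points = 4,000 points.
Regret = truthful payoff − actual payoff = 4,000 points − 4,000 points = 0 points.

0 points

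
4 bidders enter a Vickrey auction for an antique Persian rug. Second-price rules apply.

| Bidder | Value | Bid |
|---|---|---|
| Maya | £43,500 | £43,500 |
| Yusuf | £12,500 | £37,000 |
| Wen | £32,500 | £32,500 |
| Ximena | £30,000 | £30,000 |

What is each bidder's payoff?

Bids in descending order: Maya £43,500; Yusuf £37,000; Wen £32,500; Ximena £30,000.
Maya has the top bid and wins; the price is the second-highest bid, £37,000.
Maya's payoff = £43,500 − £37,000 = £6,500. All other bidders lose, so their payoff is 0.

Maya £6,500, Yusuf £0, Wen £0, Ximena £0.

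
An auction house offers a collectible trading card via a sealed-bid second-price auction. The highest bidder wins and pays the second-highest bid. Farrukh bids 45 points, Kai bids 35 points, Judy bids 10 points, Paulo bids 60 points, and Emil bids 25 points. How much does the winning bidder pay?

Ranking the bids: Paulo 60 points; Farrukh 45 points; Kai 35 points; Emil 25 points; Judy 10 points.
Paulo has the highest bid, so Paulo wins.
The second-highest bid is 45 points, so that is what Paulo pays.

The winner pays 45 points.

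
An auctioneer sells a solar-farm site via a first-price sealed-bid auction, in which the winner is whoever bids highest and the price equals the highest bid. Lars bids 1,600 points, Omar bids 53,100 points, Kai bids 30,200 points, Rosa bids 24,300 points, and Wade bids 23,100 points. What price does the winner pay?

Bids in descending order: Omar 53,100 points; Kai 30,200 points; Rosa 24,300 points; Wade 23,100 points; Lars 1,600 points.
Omar is the highest bidder, so Omar wins.
Under the first-price rule, the price is the highest bid: 53,100 points.

The winner pays 53,100 points.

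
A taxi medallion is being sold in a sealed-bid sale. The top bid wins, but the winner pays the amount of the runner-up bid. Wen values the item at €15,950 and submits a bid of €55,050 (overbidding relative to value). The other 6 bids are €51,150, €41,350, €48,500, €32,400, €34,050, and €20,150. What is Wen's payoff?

Wen's payoff: -€35,200.

Highest competing bid: €51,150.
Wen's bid €55,050 is the highest overall, so Wen wins and pays the second-highest bid, €51,150.
Payoff = value − price = €15,950 − €51,150 = -€35,200.
Overbidding won the item at a price above value — truthful bidding would have avoided this loss.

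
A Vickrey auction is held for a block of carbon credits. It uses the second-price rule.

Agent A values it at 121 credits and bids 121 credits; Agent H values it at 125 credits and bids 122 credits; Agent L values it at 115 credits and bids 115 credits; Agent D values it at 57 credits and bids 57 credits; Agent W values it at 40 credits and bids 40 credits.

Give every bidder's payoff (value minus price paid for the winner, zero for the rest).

Agent A 0 credits, Agent H 4 credits, Agent L 0 credits, Agent D 0 credits, Agent W 0 credits.

Ranking the bids: Agent H 122 credits > Agent A 121 credits > Agent L 115 credits > Agent D 57 credits > Agent W 40 credits.
Agent H has the top bid and wins; the price is the second-highest bid, 121 credits.
Agent H's payoff = 125 credits − 121 credits = 4 credits. All other bidders lose, so their payoff is 0.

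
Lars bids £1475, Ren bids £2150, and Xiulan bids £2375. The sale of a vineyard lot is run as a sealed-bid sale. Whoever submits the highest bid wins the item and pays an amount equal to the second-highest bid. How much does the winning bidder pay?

Sorted high to low: Xiulan £2375; Ren £2150; Lars £1475.
Xiulan has the highest bid, so Xiulan wins.
The second-highest bid is £2150, so that is what Xiulan pays.

The winner pays £2150.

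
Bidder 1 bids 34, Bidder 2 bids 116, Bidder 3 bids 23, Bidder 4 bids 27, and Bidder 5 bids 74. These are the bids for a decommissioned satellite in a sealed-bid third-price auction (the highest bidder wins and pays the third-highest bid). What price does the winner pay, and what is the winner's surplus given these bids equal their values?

Sorted high to low: Bidder 2 116; Bidder 5 74; Bidder 1 34; Bidder 4 27; Bidder 3 23.
Bidder 2 is the highest bidder, so Bidder 2 wins.
Under the third-price rule, the price is the third-highest bid: 34.
Surplus = 116 − 34 = 82.

Price 34; surplus 82.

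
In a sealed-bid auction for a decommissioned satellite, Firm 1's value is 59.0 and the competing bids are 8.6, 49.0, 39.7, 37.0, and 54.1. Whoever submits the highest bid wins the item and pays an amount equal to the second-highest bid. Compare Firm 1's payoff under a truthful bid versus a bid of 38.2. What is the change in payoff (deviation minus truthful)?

The highest competing bid is 54.1.
Bidding truthfully at 59.0: Firm 1 has the top bid, wins, and pays the second-highest bid 54.1. Payoff = 59.0 − 54.1 = 4.9.
Bidding 38.2: the top bid is 54.1 (a rival), so Firm 1 loses. Payoff = 0.0.
Change = 0.0 − 4.9 = -4.9.
Deviating from a truthful bid can only lose payoff in a second-price auction — never gain.

-4.9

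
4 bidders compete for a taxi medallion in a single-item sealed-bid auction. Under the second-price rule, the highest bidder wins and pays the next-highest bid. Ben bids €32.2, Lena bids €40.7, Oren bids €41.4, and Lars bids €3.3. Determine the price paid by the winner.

Ranking the bids: Oren €41.4, then Lena €40.7, then Ben €32.2, then Lars €3.3.
Oren has the highest bid, so Oren wins.
The second-highest bid is €40.7, so that is what Oren pays.

The winner pays €40.7.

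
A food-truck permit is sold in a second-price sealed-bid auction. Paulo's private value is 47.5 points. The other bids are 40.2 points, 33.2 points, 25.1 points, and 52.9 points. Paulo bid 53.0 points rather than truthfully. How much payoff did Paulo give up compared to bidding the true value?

The highest competing bid is 52.9 points.
Bidding truthfully at 47.5 points: the top bid is 52.9 points (a rival), so Paulo loses. Payoff = 0.0 points.
Bidding 53.0 points: Paulo has the top bid, wins, and pays the second-highest bid 52.9 points. Payoff = 47.5 points − 52.9 points = -5.4 points.
Regret = truthful payoff − actual payoff = 0.0 points − -5.4 points = 5.4 points.
This is the dominant-strategy logic: truthful bidding weakly beats any alternative.

5.4 points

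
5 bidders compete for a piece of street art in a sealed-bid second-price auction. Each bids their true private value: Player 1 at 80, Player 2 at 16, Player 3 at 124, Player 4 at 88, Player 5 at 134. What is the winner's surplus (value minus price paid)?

10

Ranking the bids: Player 5 134; Player 3 124; Player 4 88; Player 1 80; Player 2 16.
Player 5 wins with the top bid and pays the second-highest, 124.
Surplus = 134 − 124 = 10.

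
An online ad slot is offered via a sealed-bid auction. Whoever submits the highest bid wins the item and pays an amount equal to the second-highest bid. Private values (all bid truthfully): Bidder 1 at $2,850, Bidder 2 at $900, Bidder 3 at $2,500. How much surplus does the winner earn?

Sorted high to low: Bidder 1 $2,850 > Bidder 3 $2,500 > Bidder 2 $900.
Bidder 1 wins with the top bid and pays the second-highest, $2,500.
Surplus = $2,850 − $2,500 = $350.

Winner's surplus: $350.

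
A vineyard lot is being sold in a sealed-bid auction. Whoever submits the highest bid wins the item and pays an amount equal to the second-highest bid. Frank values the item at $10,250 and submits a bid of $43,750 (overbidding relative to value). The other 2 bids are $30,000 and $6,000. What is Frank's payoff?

Payoff = -$19,750.

Highest competing bid: $30,000.
Frank's bid $43,750 is the highest overall, so Frank wins and pays the second-highest bid, $30,000.
Payoff = value − price = $10,250 − $30,000 = -$19,750.
Overbidding won the item at a price above value — truthful bidding would have avoided this loss.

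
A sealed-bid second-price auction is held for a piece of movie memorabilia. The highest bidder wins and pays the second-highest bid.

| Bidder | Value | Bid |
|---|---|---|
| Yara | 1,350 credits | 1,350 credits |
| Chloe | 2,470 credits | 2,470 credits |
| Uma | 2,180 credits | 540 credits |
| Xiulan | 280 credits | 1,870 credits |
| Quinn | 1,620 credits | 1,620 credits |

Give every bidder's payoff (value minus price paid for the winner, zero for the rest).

Yara 0 credits, Chloe 600 credits, Uma 0 credits, Xiulan 0 credits, Quinn 0 credits.

Ranking the bids: Chloe 2,470 credits > Xiulan 1,870 credits > Quinn 1,620 credits > Yara 1,350 credits > Uma 540 credits.
Chloe has the top bid and wins; the price is the second-highest bid, 1,870 credits.
Chloe's payoff = 2,470 credits − 1,870 credits = 600 credits. All other bidders lose, so their payoff is 0.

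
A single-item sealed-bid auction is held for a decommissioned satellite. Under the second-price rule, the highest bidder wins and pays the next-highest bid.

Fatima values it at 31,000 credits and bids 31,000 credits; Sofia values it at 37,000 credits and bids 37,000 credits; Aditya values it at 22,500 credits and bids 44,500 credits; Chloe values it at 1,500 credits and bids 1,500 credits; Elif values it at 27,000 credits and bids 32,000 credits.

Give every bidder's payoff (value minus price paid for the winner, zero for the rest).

Fatima 0 credits, Sofia 0 credits, Aditya -14,500 credits, Chloe 0 credits, Elif 0 credits.

Ordered from highest: Aditya 44,500 credits, then Sofia 37,000 credits, then Elif 32,000 credits, then Fatima 31,000 credits, then Chloe 1,500 credits.
Aditya has the top bid and wins; the price is the second-highest bid, 37,000 credits.
Aditya's payoff = 22,500 credits − 37,000 credits = -14,500 credits. All other bidders lose, so their payoff is 0.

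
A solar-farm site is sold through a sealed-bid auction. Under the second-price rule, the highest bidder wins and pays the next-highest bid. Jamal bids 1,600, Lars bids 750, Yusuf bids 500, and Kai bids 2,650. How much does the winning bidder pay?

Sorted high to low: Kai 2,650 > Jamal 1,600 > Lars 750 > Yusuf 500.
Kai has the highest bid, so Kai wins.
The second-highest bid is 1,600, so that is what Kai pays.

The winner pays 1,600.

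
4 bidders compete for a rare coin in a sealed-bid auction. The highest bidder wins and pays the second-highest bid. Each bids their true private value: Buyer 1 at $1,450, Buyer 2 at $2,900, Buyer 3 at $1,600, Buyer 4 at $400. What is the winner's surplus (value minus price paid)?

Ranking the bids: Buyer 2 $2,900; Buyer 3 $1,600; Buyer 1 $1,450; Buyer 4 $400.
Buyer 2 wins with the top bid and pays the second-highest, $1,600.
Surplus = $2,900 − $1,600 = $1,300.

Winner's surplus: $1,300.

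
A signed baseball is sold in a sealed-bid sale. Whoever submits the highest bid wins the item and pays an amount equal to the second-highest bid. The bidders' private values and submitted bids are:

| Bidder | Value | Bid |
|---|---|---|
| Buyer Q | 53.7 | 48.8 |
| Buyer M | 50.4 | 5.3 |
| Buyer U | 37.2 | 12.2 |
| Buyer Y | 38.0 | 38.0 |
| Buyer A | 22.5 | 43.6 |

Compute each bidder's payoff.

Payoffs: Buyer Q 10.1, Buyer M 0.0, Buyer U 0.0, Buyer Y 0.0, Buyer A 0.0.

Sorted high to low: Buyer Q 48.8, then Buyer A 43.6, then Buyer Y 38.0, then Buyer U 12.2, then Buyer M 5.3.
Buyer Q has the top bid and wins; the price is the second-highest bid, 43.6.
Buyer Q's payoff = 53.7 − 43.6 = 10.1. All other bidders lose, so their payoff is 0.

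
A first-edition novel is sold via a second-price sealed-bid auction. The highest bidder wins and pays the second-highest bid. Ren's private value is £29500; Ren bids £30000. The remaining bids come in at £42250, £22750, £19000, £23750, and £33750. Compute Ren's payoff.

Highest competing bid: £42250.
Ren's bid £30000 is not the highest, so Ren loses, pays nothing, and earns zero payoff.

£0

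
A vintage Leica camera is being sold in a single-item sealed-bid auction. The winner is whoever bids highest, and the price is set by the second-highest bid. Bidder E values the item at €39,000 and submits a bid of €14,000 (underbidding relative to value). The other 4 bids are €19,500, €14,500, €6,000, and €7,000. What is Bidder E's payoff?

Bidder E's payoff: €0.

Highest competing bid: €19,500.
Bidder E's bid €14,000 is not the highest, so Bidder E loses, pays nothing, and earns zero payoff.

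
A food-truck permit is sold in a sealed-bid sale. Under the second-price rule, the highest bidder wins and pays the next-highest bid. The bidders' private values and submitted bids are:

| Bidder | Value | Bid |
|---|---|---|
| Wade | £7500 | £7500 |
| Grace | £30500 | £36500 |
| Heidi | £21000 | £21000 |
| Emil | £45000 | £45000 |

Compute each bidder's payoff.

Bids in descending order: Emil £45000; Grace £36500; Heidi £21000; Wade £7500.
Emil has the top bid and wins; the price is the second-highest bid, £36500.
Emil's payoff = £45000 − £36500 = £8500. All other bidders lose, so their payoff is 0.

Payoffs: Wade £0, Grace £0, Heidi £0, Emil £8500.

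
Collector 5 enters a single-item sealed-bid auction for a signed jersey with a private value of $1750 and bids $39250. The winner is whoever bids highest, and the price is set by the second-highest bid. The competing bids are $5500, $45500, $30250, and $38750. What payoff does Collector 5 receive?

Highest competing bid: $45500.
Collector 5's bid $39250 is not the highest, so Collector 5 loses, pays nothing, and earns zero payoff.

$0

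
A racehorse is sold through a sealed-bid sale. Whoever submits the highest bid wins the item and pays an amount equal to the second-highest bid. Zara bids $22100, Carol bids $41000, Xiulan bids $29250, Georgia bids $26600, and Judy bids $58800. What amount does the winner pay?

The winner pays $41000.

Ordered from highest: Judy $58800; Carol $41000; Xiulan $29250; Georgia $26600; Zara $22100.
Judy has the highest bid, so Judy wins.
The second-highest bid is $41000, so that is what Judy pays.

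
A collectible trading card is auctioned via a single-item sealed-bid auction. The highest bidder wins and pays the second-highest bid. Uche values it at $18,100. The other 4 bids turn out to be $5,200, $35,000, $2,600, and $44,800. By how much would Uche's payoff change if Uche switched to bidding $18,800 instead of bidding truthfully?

Change in payoff: $0.

The highest competing bid is $44,800.
Bidding truthfully at $18,100: the top bid is $44,800 (a rival), so Uche loses. Payoff = $0.
Bidding $18,800: the top bid is $44,800 (a rival), so Uche loses. Payoff = $0.
Change = $0 − $0 = $0.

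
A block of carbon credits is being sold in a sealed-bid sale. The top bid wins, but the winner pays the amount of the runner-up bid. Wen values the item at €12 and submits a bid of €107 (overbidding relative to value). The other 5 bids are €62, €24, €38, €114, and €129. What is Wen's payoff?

Highest competing bid: €129.
Wen's bid €107 is not the highest, so Wen loses, pays nothing, and earns zero payoff.

Payoff = €0.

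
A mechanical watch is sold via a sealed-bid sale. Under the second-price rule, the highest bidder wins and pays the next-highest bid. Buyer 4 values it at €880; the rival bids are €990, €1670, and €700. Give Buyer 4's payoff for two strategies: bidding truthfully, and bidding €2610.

The highest competing bid is €1670.
Bidding truthfully at €880: the top bid is €1670 (a rival), so Buyer 4 loses. Payoff = €0.
Bidding €2610: Buyer 4 has the top bid, wins, and pays the second-highest bid €1670. Payoff = €880 − €1670 = -€790.
Deviating from a truthful bid can only lose payoff in a second-price auction — never gain.

(a) €0  (b) -€790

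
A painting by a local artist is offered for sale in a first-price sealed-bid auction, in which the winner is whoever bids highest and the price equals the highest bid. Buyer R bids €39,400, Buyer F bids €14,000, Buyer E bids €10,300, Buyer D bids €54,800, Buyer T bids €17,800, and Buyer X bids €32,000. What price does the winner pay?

Price paid: €54,800.

Ordered from highest: Buyer D €54,800; Buyer R €39,400; Buyer X €32,000; Buyer T €17,800; Buyer F €14,000; Buyer E €10,300.
Buyer D is the highest bidder, so Buyer D wins.
Under the first-price rule, the price is the highest bid: €54,800.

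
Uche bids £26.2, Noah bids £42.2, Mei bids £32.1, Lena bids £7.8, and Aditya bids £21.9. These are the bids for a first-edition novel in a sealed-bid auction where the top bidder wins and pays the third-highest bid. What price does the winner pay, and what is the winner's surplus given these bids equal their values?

Bids in descending order: Noah £42.2, then Mei £32.1, then Uche £26.2, then Aditya £21.9, then Lena £7.8.
Noah is the highest bidder, so Noah wins.
Under the third-price rule, the price is the third-highest bid: £26.2.
Surplus = £42.2 − £26.2 = £16.0.

The winner pays £26.2 for a surplus of £16.0.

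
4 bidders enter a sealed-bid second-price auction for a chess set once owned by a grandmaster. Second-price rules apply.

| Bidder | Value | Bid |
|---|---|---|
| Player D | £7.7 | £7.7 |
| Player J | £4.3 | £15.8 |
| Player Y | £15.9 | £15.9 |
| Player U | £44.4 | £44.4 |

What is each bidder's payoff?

Player D £0.0, Player J £0.0, Player Y £0.0, Player U £28.5.

Ranking the bids: Player U £44.4 > Player Y £15.9 > Player J £15.8 > Player D £7.7.
Player U has the top bid and wins; the price is the second-highest bid, £15.9.
Player U's payoff = £44.4 − £15.9 = £28.5. All other bidders lose, so their payoff is 0.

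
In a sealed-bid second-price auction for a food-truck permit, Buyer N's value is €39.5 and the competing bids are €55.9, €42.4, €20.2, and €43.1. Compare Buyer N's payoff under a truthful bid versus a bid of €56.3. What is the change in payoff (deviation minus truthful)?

The highest competing bid is €55.9.
Bidding truthfully at €39.5: the top bid is €55.9 (a rival), so Buyer N loses. Payoff = €0.0.
Bidding €56.3: Buyer N has the top bid, wins, and pays the second-highest bid €55.9. Payoff = €39.5 − €55.9 = -€16.4.
Change = -€16.4 − €0.0 = -€16.4.

-€16.4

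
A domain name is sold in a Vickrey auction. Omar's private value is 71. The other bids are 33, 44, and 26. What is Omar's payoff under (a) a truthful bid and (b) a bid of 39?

Truthful: 27; alternative: 0.

The highest competing bid is 44.
Bidding truthfully at 71: Omar has the top bid, wins, and pays the second-highest bid 44. Payoff = 71 − 44 = 27.
Bidding 39: the top bid is 44 (a rival), so Omar loses. Payoff = 0.
Deviating from a truthful bid can only lose payoff in a second-price auction — never gain.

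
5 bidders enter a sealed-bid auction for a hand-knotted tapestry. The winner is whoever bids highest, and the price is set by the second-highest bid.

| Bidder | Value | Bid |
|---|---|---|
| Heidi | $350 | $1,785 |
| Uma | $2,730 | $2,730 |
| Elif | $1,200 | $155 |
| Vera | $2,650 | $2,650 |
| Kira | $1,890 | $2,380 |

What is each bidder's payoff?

Payoffs: Heidi $0, Uma $80, Elif $0, Vera $0, Kira $0.

Sorted high to low: Uma $2,730 > Vera $2,650 > Kira $2,380 > Heidi $1,785 > Elif $155.
Uma has the top bid and wins; the price is the second-highest bid, $2,650.
Uma's payoff = $2,730 − $2,650 = $80. All other bidders lose, so their payoff is 0.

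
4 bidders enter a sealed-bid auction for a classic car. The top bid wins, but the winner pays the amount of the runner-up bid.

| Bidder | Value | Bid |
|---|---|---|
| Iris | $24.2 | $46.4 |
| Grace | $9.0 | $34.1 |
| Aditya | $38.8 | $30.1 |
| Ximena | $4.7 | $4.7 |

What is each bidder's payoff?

Sorted high to low: Iris $46.4 > Grace $34.1 > Aditya $30.1 > Ximena $4.7.
Iris has the top bid and wins; the price is the second-highest bid, $34.1.
Iris's payoff = $24.2 − $34.1 = -$9.9. All other bidders lose, so their payoff is 0.

Payoffs: Iris -$9.9, Grace $0.0, Aditya $0.0, Ximena $0.0.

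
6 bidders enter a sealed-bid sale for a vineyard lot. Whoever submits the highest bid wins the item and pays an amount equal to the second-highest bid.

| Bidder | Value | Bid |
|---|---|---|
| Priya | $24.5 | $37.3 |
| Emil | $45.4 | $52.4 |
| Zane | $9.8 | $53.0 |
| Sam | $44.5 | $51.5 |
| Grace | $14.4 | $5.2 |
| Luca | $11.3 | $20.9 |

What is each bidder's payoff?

Priya $0.0, Emil $0.0, Zane -$42.6, Sam $0.0, Grace $0.0, Luca $0.0.

Sorted high to low: Zane $53.0, then Emil $52.4, then Sam $51.5, then Priya $37.3, then Luca $20.9, then Grace $5.2.
Zane has the top bid and wins; the price is the second-highest bid, $52.4.
Zane's payoff = $9.8 − $52.4 = -$42.6. All other bidders lose, so their payoff is 0.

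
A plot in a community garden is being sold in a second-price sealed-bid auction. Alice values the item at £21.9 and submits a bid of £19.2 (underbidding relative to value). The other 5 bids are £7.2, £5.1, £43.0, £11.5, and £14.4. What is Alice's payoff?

Highest competing bid: £43.0.
Alice's bid £19.2 is not the highest, so Alice loses, pays nothing, and earns zero payoff.

Alice's payoff: £0.0.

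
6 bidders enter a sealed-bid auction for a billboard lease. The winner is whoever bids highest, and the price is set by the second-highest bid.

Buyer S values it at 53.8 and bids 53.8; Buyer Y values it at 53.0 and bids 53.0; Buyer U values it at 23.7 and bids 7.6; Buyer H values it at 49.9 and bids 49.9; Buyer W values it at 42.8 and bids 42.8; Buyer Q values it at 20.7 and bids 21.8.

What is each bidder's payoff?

Payoffs: Buyer S 0.8, Buyer Y 0.0, Buyer U 0.0, Buyer H 0.0, Buyer W 0.0, Buyer Q 0.0.

Bids in descending order: Buyer S 53.8, then Buyer Y 53.0, then Buyer H 49.9, then Buyer W 42.8, then Buyer Q 21.8, then Buyer U 7.6.
Buyer S has the top bid and wins; the price is the second-highest bid, 53.0.
Buyer S's payoff = 53.8 − 53.0 = 0.8. All other bidders lose, so their payoff is 0.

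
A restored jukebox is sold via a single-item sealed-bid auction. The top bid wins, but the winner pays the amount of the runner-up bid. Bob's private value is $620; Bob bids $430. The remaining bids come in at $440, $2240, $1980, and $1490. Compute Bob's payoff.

Highest competing bid: $2240.
Bob's bid $430 is not the highest, so Bob loses, pays nothing, and earns zero payoff.

$0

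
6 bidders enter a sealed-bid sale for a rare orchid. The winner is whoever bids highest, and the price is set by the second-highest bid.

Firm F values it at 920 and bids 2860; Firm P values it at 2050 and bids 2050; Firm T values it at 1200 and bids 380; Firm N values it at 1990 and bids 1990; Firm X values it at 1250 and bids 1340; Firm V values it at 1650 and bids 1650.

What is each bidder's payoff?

Payoffs: Firm F -1130, Firm P 0, Firm T 0, Firm N 0, Firm X 0, Firm V 0.

Sorted high to low: Firm F 2860 > Firm P 2050 > Firm N 1990 > Firm V 1650 > Firm X 1340 > Firm T 380.
Firm F has the top bid and wins; the price is the second-highest bid, 2050.
Firm F's payoff = 920 − 2050 = -1130. All other bidders lose, so their payoff is 0.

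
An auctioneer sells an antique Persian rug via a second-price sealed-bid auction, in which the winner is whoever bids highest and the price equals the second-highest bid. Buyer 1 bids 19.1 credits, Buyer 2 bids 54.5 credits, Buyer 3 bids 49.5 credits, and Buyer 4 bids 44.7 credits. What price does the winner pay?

Bids in descending order: Buyer 2 54.5 credits, then Buyer 3 49.5 credits, then Buyer 4 44.7 credits, then Buyer 1 19.1 credits.
Buyer 2 is the highest bidder, so Buyer 2 wins.
Under the second-price rule, the price is the second-highest bid: 49.5 credits.

49.5 credits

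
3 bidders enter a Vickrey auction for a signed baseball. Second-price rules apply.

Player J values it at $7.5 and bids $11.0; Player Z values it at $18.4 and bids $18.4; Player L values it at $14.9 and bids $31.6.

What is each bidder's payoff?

Payoffs: Player J $0.0, Player Z $0.0, Player L -$3.5.

Ordered from highest: Player L $31.6; Player Z $18.4; Player J $11.0.
Player L has the top bid and wins; the price is the second-highest bid, $18.4.
Player L's payoff = $14.9 − $18.4 = -$3.5. All other bidders lose, so their payoff is 0.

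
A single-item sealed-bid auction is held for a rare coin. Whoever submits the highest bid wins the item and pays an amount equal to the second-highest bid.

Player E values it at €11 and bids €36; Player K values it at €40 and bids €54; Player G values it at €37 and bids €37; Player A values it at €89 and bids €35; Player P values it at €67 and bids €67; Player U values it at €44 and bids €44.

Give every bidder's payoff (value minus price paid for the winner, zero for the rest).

Ranking the bids: Player P €67 > Player K €54 > Player U €44 > Player G €37 > Player E €36 > Player A €35.
Player P has the top bid and wins; the price is the second-highest bid, €54.
Player P's payoff = €67 − €54 = €13. All other bidders lose, so their payoff is 0.

Player E €0, Player K €0, Player G €0, Player A €0, Player P €13, Player U €0.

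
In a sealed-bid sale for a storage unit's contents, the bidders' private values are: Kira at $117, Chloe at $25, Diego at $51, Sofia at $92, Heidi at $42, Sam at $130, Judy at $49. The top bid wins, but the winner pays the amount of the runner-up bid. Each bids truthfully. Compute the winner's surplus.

Ordered from highest: Sam $130 > Kira $117 > Sofia $92 > Diego $51 > Judy $49 > Heidi $42 > Chloe $25.
Sam wins with the top bid and pays the second-highest, $117.
Surplus = $130 − $117 = $13.

Surplus = $13.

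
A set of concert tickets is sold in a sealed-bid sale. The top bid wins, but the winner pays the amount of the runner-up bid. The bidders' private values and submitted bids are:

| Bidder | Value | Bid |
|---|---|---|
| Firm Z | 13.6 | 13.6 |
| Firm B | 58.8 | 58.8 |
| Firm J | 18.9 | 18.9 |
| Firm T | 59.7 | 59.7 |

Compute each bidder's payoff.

Ranking the bids: Firm T 59.7; Firm B 58.8; Firm J 18.9; Firm Z 13.6.
Firm T has the top bid and wins; the price is the second-highest bid, 58.8.
Firm T's payoff = 59.7 − 58.8 = 0.9. All other bidders lose, so their payoff is 0.

Payoffs: Firm Z 0.0, Firm B 0.0, Firm J 0.0, Firm T 0.9.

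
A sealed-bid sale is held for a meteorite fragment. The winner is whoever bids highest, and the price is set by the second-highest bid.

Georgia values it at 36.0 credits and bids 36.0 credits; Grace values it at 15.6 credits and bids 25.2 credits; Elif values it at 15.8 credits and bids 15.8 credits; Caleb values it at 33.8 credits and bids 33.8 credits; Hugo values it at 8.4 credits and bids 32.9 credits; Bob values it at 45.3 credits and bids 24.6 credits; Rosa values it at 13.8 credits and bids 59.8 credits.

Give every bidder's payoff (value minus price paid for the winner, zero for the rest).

Sorted high to low: Rosa 59.8 credits; Georgia 36.0 credits; Caleb 33.8 credits; Hugo 32.9 credits; Grace 25.2 credits; Bob 24.6 credits; Elif 15.8 credits.
Rosa has the top bid and wins; the price is the second-highest bid, 36.0 credits.
Rosa's payoff = 13.8 credits − 36.0 credits = -22.2 credits. All other bidders lose, so their payoff is 0.

Georgia 0.0 credits, Grace 0.0 credits, Elif 0.0 credits, Caleb 0.0 credits, Hugo 0.0 credits, Bob 0.0 credits, Rosa -22.2 credits.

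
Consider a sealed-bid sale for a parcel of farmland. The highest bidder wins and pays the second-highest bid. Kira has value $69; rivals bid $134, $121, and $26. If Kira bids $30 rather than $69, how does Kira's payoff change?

Change in payoff: $0.

The highest competing bid is $134.
Bidding truthfully at $69: the top bid is $134 (a rival), so Kira loses. Payoff = $0.
Bidding $30: the top bid is $134 (a rival), so Kira loses. Payoff = $0.
Change = $0 − $0 = $0.
The bid only affects whether you win, not the price — here both bids land on the same side of the top rival bid, so the deviation is payoff-neutral.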